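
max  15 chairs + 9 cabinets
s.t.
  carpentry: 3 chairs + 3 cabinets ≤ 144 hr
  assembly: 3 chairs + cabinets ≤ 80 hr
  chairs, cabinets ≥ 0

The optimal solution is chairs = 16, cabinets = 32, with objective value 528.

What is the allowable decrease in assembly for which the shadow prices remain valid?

Binding constraints: carpentry, assembly. The basis is B = [[3,3],[3,1]] with det -6.
Per unit decrease in assembly, x* moves by d = (-0.5, 0.5).
The basis stays optimal until chairs reaches 0; allowable decrease = 32 hr.

32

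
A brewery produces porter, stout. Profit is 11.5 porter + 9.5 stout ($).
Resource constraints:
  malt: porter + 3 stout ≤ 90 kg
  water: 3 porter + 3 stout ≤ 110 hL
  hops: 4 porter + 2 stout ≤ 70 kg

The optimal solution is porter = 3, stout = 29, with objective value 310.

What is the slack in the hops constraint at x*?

0

hops used = 4·3 + 2·29 = 70; slack = 70 − 70 = 0.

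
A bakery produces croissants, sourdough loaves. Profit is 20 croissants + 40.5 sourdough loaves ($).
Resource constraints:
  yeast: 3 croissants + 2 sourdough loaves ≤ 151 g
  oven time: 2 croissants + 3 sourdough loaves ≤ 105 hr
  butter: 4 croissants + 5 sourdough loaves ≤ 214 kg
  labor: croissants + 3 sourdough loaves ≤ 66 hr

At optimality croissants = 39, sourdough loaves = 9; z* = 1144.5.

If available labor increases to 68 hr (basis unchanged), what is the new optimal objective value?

1158.5

Binding: oven time and labor. Non-binding: yeast (16 unused), butter (13 unused).
Slack constraints have shadow price 0 (complementary slackness).
From A_Bᵀ y = c: 2·y_oven time + 1·y_labor = 20; 3·y_oven time + 3·y_labor = 40.5.
→ y_oven time = 6.5 and y_labor = 7.
Δz = y_labor·Δb = 7 × (2) = 14, so new z* = 1144.5 + 14 = 1158.5.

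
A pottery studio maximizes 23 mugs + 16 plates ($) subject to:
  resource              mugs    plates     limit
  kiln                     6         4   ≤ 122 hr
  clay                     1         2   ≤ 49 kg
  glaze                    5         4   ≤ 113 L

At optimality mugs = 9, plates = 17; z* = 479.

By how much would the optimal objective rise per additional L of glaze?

1

Binding: kiln and glaze. Non-binding: clay (6 unused).
By complementary slackness, y = 0 for the non-binding constraint.
The binding rows give the dual system: 6·y_kiln + 5·y_glaze = 23 and 4·y_kiln + 4·y_glaze = 16.
Solving: y_kiln = 3, y_glaze = 1.
Shadow price of glaze = 1.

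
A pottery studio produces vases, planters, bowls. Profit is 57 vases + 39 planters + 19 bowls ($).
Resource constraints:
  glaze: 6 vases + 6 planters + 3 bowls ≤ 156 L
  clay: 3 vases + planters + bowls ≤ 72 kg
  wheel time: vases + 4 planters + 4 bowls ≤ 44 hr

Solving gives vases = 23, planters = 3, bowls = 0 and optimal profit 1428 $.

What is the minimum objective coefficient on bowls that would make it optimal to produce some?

Binding: glaze and clay. Non-binding: wheel time (9 unused).
By complementary slackness, y = 0 for the non-binding constraint.
The binding rows give the dual system: 6·y_glaze + 3·y_clay = 57 and 6·y_glaze + 1·y_clay = 39.
Solving: y_glaze = 5, y_clay = 9.
bowls enters the basis when its profit ≥ yᵀa₃ = 5·3 + 9·1 = 24.

24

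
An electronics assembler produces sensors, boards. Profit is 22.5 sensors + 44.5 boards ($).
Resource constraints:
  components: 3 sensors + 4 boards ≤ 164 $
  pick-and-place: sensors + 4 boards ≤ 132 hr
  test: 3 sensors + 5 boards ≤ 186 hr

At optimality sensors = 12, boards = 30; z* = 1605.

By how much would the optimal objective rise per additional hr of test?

6.5

At the optimum: components uses 156 of 164 (slack = 8); pick-and-place uses 132 of 132 (binding); test uses 186 of 186 (binding).
By complementary slackness, y = 0 for the non-binding constraint.
From A_Bᵀ y = c: 1·y_pick-and-place + 3·y_test = 22.5; 4·y_pick-and-place + 5·y_test = 44.5.
→ y_pick-and-place = 3 and y_test = 6.5.
Shadow price of test = 6.5.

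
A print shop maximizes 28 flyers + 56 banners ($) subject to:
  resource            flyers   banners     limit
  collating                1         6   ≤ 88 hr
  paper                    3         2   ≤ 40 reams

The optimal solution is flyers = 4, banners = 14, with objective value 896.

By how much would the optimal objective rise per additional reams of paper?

7

At the optimum: collating uses 88 of 88 (binding); paper uses 40 of 40 (binding).
From A_Bᵀ y = c: 1·y_collating + 3·y_paper = 28; 6·y_collating + 2·y_paper = 56.
Solving: y_collating = 7, y_paper = 7.
Shadow price of paper = 7.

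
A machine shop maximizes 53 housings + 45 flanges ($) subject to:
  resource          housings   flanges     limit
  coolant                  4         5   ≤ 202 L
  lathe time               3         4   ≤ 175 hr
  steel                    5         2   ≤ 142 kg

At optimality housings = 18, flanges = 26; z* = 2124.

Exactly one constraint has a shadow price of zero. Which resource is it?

lathe time

coolant: 202/202 (binding)
lathe time: 158/175 (slack 17)
steel: 142/142 (binding)
By complementary slackness, a constraint with positive slack has shadow price 0 → lathe time.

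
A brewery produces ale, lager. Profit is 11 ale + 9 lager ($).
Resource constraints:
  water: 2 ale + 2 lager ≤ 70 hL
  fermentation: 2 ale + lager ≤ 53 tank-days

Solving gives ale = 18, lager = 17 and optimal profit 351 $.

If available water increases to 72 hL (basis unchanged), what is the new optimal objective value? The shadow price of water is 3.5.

Δb = 2, so new z* = 351 + (3.5)·(2) = 351 + 7 = 358.

358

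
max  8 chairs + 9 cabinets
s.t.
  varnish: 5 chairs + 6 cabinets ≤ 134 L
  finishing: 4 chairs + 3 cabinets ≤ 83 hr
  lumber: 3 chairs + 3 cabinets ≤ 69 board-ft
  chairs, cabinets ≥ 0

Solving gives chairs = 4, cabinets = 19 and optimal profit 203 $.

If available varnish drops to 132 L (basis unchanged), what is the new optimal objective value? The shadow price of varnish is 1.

201

Δb = -2, so new z* = 203 + (1)·(-2) = 203 − 2 = 201.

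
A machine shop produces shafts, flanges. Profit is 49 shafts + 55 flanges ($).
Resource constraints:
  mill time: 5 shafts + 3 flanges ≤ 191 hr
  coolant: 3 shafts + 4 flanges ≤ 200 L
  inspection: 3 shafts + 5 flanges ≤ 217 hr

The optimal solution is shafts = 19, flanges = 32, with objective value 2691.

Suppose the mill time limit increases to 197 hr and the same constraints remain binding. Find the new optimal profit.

Check each constraint at x*: mill time 191/191 (tight); coolant 185/200 (slack 15); inspection 217/217 (tight).
Slack constraints have shadow price 0 (complementary slackness).
The binding rows give the dual system: 5·y_mill time + 3·y_inspection = 49 and 3·y_mill time + 5·y_inspection = 55.
Solving: y_mill time = 5, y_inspection = 8.
Δz = y_mill time·Δb = 5 × (6) = 30, so new z* = 2691 + 30 = 2721.

2721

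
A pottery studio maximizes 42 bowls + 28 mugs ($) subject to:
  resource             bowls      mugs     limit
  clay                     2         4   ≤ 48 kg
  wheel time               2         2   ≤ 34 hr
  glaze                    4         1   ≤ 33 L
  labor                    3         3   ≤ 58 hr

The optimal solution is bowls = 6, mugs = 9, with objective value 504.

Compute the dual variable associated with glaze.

8

At the optimum: clay uses 48 of 48 (binding); wheel time uses 30 of 34 (slack = 4); glaze uses 33 of 33 (binding); labor uses 45 of 58 (slack = 13).
By complementary slackness, y = 0 for the non-binding constraints.
Dual feasibility on the basic columns requires 2·y_clay + 4·y_glaze = 42, 4·y_clay + 1·y_glaze = 28.
Solving: y_clay = 5, y_glaze = 8.
Shadow price of glaze = 8.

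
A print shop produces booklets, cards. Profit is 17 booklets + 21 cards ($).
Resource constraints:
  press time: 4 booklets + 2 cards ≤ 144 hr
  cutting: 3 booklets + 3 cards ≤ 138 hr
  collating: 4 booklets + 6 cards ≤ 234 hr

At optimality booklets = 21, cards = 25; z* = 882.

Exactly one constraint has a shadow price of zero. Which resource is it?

press time

press time: 134/144 (slack 10)
cutting: 138/138 (binding)
collating: 234/234 (binding)
By complementary slackness, a constraint with positive slack has shadow price 0 → press time.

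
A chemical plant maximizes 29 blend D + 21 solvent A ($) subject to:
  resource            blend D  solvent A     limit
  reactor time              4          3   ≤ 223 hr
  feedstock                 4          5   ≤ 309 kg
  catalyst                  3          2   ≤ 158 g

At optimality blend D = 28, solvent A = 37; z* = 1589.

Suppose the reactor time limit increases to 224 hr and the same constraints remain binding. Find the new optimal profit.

Binding: reactor time and catalyst. Non-binding: feedstock (12 unused).
By complementary slackness, y = 0 for the non-binding constraint.
From A_Bᵀ y = c: 4·y_reactor time + 3·y_catalyst = 29; 3·y_reactor time + 2·y_catalyst = 21.
This yields shadow prices y_reactor time = 5, y_catalyst = 3.
Δz = y_reactor time·Δb = 5 × (1) = 5, so new z* = 1589 + 5 = 1594.

1594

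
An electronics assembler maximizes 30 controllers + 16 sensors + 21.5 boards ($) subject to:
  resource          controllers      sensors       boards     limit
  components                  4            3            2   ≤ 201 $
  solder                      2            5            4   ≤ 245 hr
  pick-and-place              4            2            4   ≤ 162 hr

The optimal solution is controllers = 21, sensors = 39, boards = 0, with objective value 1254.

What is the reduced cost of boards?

At the optimum: components uses 201 of 201 (binding); solder uses 237 of 245 (slack = 8); pick-and-place uses 162 of 162 (binding).
By complementary slackness, y = 0 for the non-binding constraint.
Dual feasibility on the basic columns requires 4·y_components + 4·y_pick-and-place = 30, 3·y_components + 2·y_pick-and-place = 16.
Solving: y_components = 1, y_pick-and-place = 6.5.
Reduced cost of boards: c₃ − yᵀa₃ = 21.5 − (1·2 + 6.5·4) = 21.5 − 28 = -6.5.

-6.5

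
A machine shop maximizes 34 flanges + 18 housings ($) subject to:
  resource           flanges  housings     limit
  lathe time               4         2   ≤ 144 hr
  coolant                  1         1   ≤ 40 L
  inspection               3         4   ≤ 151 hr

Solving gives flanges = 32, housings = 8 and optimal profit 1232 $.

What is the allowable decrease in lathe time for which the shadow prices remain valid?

Binding constraints: lathe time, coolant. The basis is B = [[4,2],[1,1]] with det 2.
Per unit decrease in lathe time, x* moves by d = (-0.5, 0.5).
The basis stays optimal until inspection becomes binding; allowable decrease = 46 hr.

46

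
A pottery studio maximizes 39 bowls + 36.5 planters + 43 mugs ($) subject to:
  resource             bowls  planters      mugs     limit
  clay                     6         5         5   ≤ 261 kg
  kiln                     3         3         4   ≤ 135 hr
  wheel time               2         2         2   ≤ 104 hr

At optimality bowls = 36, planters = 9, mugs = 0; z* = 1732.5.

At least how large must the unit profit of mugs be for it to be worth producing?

44.5

Binding: clay and kiln. Non-binding: wheel time (14 unused).
Slack constraints have shadow price 0 (complementary slackness).
The binding rows give the dual system: 6·y_clay + 3·y_kiln = 39 and 5·y_clay + 3·y_kiln = 36.5.
Solving: y_clay = 2.5, y_kiln = 8.
mugs enters the basis when its profit ≥ yᵀa₃ = 2.5·5 + 8·4 = 44.5.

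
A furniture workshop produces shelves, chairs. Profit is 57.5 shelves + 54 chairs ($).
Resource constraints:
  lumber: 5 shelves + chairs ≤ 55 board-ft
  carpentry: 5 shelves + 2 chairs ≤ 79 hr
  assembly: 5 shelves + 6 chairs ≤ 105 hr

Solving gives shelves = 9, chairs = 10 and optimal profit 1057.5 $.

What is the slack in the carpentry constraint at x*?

14

carpentry used = 5·9 + 2·10 = 65; slack = 79 − 65 = 14.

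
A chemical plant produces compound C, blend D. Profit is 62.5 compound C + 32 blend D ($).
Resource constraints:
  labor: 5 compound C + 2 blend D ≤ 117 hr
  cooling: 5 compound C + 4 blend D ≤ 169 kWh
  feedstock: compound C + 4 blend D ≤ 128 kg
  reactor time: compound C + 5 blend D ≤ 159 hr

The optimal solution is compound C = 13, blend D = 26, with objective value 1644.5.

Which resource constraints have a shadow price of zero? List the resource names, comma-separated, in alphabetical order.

labor: 117/117 (binding)
cooling: 169/169 (binding)
feedstock: 117/128 (slack 11)
reactor time: 143/159 (slack 16)
By complementary slackness, a constraint with positive slack has shadow price 0 → feedstock, reactor time.

feedstock, reactor time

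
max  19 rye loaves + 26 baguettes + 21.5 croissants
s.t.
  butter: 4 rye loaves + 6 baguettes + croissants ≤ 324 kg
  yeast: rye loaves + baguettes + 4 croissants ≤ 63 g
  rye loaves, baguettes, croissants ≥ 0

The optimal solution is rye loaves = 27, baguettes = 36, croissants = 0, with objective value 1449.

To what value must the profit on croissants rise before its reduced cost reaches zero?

23.5

Both butter and yeast are binding at x*.
The binding rows give the dual system: 4·y_butter + 1·y_yeast = 19 and 6·y_butter + 1·y_yeast = 26.
→ y_butter = 3.5 and y_yeast = 5.
croissants enters the basis when its profit ≥ yᵀa₃ = 3.5·1 + 5·4 = 23.5.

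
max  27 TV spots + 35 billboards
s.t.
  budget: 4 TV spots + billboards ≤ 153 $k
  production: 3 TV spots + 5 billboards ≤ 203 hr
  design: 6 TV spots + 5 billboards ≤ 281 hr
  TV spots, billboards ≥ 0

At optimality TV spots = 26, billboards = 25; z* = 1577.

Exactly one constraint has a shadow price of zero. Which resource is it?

budget: 129/153 (slack 24)
production: 203/203 (binding)
design: 281/281 (binding)
By complementary slackness, a constraint with positive slack has shadow price 0 → budget.

budget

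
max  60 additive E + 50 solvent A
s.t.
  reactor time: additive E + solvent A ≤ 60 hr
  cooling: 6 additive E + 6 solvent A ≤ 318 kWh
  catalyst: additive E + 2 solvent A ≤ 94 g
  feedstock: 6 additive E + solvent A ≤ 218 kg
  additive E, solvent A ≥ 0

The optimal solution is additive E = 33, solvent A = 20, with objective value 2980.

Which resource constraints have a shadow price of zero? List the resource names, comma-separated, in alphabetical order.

reactor time: 53/60 (slack 7)
cooling: 318/318 (binding)
catalyst: 73/94 (slack 21)
feedstock: 218/218 (binding)
By complementary slackness, a constraint with positive slack has shadow price 0 → catalyst, reactor time.

catalyst, reactor time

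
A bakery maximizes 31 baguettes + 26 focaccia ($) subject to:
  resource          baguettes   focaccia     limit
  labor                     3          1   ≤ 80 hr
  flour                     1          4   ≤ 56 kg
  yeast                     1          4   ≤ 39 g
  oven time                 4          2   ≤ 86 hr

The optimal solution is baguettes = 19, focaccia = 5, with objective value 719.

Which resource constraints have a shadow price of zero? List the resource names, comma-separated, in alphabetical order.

labor: 62/80 (slack 18)
flour: 39/56 (slack 17)
yeast: 39/39 (binding)
oven time: 86/86 (binding)
By complementary slackness, a constraint with positive slack has shadow price 0 → flour, labor.

flour, labor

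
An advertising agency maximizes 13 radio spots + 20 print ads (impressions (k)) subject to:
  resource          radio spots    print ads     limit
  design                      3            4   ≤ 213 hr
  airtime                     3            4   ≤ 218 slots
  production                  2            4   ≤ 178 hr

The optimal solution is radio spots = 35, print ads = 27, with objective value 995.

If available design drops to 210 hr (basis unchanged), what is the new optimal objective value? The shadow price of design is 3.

986

Δb = -3, so new z* = 995 + (3)·(-3) = 995 − 9 = 986.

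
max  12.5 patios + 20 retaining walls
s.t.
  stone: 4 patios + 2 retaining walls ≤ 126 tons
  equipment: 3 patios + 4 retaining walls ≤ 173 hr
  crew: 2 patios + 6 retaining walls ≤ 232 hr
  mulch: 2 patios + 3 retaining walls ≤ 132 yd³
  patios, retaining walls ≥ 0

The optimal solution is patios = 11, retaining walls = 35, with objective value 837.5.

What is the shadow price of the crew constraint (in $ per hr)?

Binding: equipment and crew. Non-binding: stone (12 unused), mulch (5 unused).
Since stone, mulch are not tight, their duals are 0.
Dual feasibility on the basic columns requires 3·y_equipment + 2·y_crew = 12.5, 4·y_equipment + 6·y_crew = 20.
→ y_equipment = 3.5 and y_crew = 1.
Shadow price of crew = 1.

1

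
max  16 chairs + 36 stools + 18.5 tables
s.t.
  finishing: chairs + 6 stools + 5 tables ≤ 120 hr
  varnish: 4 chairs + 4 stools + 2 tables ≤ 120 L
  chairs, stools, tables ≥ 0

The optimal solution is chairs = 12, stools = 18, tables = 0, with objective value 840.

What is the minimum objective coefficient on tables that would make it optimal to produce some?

26

Both finishing and varnish are binding at x*.
From A_Bᵀ y = c: 1·y_finishing + 4·y_varnish = 16; 6·y_finishing + 4·y_varnish = 36.
This yields shadow prices y_finishing = 4, y_varnish = 3.
tables enters the basis when its profit ≥ yᵀa₃ = 4·5 + 3·2 = 26.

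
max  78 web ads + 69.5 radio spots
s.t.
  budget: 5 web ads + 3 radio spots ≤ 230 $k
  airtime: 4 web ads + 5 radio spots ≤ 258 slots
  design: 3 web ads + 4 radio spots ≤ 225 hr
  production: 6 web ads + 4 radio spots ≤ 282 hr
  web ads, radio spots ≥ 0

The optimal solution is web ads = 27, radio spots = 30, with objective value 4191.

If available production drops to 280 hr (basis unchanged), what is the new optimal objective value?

At the optimum: budget uses 225 of 230 (slack = 5); airtime uses 258 of 258 (binding); design uses 201 of 225 (slack = 24); production uses 282 of 282 (binding).
Since budget, design are not tight, their duals are 0.
The binding rows give the dual system: 4·y_airtime + 6·y_production = 78 and 5·y_airtime + 4·y_production = 69.5.
Solving: y_airtime = 7.5, y_production = 8.
Δz = y_production·Δb = 8 × (-2) = -16, so new z* = 4191 − 16 = 4175.

4175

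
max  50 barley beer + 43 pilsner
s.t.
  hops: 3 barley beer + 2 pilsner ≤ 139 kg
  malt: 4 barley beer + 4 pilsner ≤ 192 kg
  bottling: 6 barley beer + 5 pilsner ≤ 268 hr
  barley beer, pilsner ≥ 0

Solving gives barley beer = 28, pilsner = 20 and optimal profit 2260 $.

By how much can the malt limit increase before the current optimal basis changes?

Binding constraints: malt, bottling. The basis is B = [[4,4],[6,5]] with det -4.
Per unit increase in malt, x* moves by d = (-1.25, 1.5).
The basis stays optimal until barley beer reaches 0; allowable increase = 22.4 kg.

22.4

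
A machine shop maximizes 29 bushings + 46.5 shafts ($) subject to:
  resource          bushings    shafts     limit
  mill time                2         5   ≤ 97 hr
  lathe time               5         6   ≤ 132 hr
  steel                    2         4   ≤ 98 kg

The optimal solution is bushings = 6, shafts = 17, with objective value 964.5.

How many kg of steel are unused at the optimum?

18

steel used = 2·6 + 4·17 = 80; slack = 98 − 80 = 18.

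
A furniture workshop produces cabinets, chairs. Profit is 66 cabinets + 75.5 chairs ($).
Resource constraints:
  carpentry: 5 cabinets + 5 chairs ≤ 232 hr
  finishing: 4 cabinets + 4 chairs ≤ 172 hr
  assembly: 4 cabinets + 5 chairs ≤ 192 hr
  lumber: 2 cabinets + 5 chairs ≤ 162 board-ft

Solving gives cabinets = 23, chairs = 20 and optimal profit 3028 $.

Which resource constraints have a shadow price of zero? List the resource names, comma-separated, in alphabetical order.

carpentry, lumber

carpentry: 215/232 (slack 17)
finishing: 172/172 (binding)
assembly: 192/192 (binding)
lumber: 146/162 (slack 16)
By complementary slackness, a constraint with positive slack has shadow price 0 → carpentry, lumber.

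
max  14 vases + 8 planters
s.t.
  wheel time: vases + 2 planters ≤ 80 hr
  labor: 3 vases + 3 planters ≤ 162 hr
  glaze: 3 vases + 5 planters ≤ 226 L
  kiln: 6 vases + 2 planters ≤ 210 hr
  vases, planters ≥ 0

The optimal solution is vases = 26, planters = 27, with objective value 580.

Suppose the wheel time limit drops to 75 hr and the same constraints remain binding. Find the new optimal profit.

570

Check each constraint at x*: wheel time 80/80 (tight); labor 159/162 (slack 3); glaze 213/226 (slack 13); kiln 210/210 (tight).
Slack constraints have shadow price 0 (complementary slackness).
Dual feasibility on the basic columns requires 1·y_wheel time + 6·y_kiln = 14, 2·y_wheel time + 2·y_kiln = 8.
This yields shadow prices y_wheel time = 2, y_kiln = 2.
Δz = y_wheel time·Δb = 2 × (-5) = -10, so new z* = 580 − 10 = 570.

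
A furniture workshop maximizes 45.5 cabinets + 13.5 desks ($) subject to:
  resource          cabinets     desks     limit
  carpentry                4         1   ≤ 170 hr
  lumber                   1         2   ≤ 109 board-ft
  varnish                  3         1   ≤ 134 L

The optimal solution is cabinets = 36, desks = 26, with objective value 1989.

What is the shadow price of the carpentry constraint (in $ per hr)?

Binding: carpentry and varnish. Non-binding: lumber (21 unused).
By complementary slackness, y = 0 for the non-binding constraint.
The binding rows give the dual system: 4·y_carpentry + 3·y_varnish = 45.5 and 1·y_carpentry + 1·y_varnish = 13.5.
→ y_carpentry = 5 and y_varnish = 8.5.
Shadow price of carpentry = 5.

5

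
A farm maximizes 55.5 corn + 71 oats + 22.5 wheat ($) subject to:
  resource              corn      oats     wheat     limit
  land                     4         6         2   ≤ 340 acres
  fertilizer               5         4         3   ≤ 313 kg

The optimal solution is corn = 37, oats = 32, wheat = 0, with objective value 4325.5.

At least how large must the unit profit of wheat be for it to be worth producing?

29.5

Check each constraint at x*: land 340/340 (tight); fertilizer 313/313 (tight).
The binding rows give the dual system: 4·y_land + 5·y_fertilizer = 55.5 and 6·y_land + 4·y_fertilizer = 71.
This yields shadow prices y_land = 9.5, y_fertilizer = 3.5.
wheat enters the basis when its profit ≥ yᵀa₃ = 9.5·2 + 3.5·3 = 29.5.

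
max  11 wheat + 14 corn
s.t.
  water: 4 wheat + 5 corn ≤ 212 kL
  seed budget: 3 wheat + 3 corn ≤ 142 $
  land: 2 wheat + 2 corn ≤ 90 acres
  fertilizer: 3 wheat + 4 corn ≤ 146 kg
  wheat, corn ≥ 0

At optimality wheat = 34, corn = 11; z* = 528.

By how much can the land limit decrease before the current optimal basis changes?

17

Binding constraints: land, fertilizer. The basis is B = [[2,2],[3,4]] with det 2.
Per unit decrease in land, x* moves by d = (-2, 1.5).
The basis stays optimal until wheat reaches 0; allowable decrease = 17 acres.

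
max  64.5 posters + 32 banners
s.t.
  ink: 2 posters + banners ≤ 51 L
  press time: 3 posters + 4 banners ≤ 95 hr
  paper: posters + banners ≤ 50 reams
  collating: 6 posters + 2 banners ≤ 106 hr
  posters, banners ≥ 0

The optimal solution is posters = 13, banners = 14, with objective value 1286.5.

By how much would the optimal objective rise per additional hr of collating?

Check each constraint at x*: ink 40/51 (slack 11); press time 95/95 (tight); paper 27/50 (slack 23); collating 106/106 (tight).
By complementary slackness, y = 0 for the non-binding constraints.
Dual feasibility on the basic columns requires 3·y_press time + 6·y_collating = 64.5, 4·y_press time + 2·y_collating = 32.
→ y_press time = 3.5 and y_collating = 9.
Shadow price of collating = 9.

9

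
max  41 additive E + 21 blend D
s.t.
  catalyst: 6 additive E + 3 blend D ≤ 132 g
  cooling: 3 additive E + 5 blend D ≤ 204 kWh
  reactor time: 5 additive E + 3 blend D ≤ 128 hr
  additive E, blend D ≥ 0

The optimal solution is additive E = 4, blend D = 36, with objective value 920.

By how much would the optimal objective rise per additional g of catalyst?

6

Check each constraint at x*: catalyst 132/132 (tight); cooling 192/204 (slack 12); reactor time 128/128 (tight).
Since cooling is not tight, its dual is 0.
From A_Bᵀ y = c: 6·y_catalyst + 5·y_reactor time = 41; 3·y_catalyst + 3·y_reactor time = 21.
Solving: y_catalyst = 6, y_reactor time = 1.
Shadow price of catalyst = 6.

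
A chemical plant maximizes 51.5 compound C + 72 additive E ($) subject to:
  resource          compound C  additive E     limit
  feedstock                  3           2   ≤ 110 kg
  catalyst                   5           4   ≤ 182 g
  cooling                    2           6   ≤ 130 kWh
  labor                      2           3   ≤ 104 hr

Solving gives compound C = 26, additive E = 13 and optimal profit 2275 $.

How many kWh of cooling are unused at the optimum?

0

cooling used = 2·26 + 6·13 = 130; slack = 130 − 130 = 0.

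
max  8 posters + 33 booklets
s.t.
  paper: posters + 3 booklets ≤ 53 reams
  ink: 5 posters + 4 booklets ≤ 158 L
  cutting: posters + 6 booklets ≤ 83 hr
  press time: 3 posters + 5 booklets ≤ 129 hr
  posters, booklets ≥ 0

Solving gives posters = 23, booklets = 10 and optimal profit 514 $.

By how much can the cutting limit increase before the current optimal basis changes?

Binding constraints: paper, cutting. The basis is B = [[1,3],[1,6]] with det 3.
Per unit increase in cutting, x* moves by d = (-1, 0.3333).
The basis stays optimal until posters reaches 0; allowable increase = 23 hr.

23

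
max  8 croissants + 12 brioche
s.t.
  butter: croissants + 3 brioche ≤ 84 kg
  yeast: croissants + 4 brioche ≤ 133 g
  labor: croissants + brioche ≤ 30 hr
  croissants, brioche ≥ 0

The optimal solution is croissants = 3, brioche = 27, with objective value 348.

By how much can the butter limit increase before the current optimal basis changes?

6

Binding constraints: butter, labor. The basis is B = [[1,3],[1,1]] with det -2.
Per unit increase in butter, x* moves by d = (-0.5, 0.5).
The basis stays optimal until croissants reaches 0; allowable increase = 6 kg.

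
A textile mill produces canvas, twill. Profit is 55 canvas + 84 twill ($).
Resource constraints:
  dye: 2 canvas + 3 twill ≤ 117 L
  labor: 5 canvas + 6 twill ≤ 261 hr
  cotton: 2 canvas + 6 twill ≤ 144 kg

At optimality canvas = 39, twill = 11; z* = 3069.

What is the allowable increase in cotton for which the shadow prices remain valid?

36

Binding constraints: labor, cotton. The basis is B = [[5,6],[2,6]] with det 18.
Per unit increase in cotton, x* moves by d = (-0.3333, 0.2778).
The basis stays optimal until dye becomes binding; allowable increase = 36 kg.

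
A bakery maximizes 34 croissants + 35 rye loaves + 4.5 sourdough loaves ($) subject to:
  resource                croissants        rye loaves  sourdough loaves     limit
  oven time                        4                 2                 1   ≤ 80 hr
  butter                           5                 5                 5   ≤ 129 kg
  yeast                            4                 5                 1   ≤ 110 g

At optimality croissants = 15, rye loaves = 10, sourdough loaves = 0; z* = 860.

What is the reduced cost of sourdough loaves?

Binding: oven time and yeast. Non-binding: butter (4 unused).
By complementary slackness, y = 0 for the non-binding constraint.
The binding rows give the dual system: 4·y_oven time + 4·y_yeast = 34 and 2·y_oven time + 5·y_yeast = 35.
This yields shadow prices y_oven time = 2.5, y_yeast = 6.
Reduced cost of sourdough loaves: c₃ − yᵀa₃ = 4.5 − (2.5·1 + 6·1) = 4.5 − 8.5 = -4.

-4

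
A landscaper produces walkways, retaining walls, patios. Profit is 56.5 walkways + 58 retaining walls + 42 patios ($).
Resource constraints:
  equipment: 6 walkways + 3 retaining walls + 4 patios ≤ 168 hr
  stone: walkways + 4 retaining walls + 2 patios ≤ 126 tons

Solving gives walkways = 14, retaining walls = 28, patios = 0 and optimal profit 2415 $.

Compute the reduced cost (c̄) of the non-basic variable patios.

-7

At the optimum: equipment uses 168 of 168 (binding); stone uses 126 of 126 (binding).
From A_Bᵀ y = c: 6·y_equipment + 1·y_stone = 56.5; 3·y_equipment + 4·y_stone = 58.
→ y_equipment = 8 and y_stone = 8.5.
Reduced cost of patios: c₃ − yᵀa₃ = 42 − (8·4 + 8.5·2) = 42 − 49 = -7.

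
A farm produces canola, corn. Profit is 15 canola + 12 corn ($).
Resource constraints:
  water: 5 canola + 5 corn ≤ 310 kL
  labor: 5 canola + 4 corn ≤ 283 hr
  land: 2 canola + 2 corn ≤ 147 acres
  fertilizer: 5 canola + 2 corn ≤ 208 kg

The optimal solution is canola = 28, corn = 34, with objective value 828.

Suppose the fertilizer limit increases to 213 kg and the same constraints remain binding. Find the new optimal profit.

Binding: water and fertilizer. Non-binding: labor (7 unused), land (23 unused).
By complementary slackness, y = 0 for the non-binding constraints.
From A_Bᵀ y = c: 5·y_water + 5·y_fertilizer = 15; 5·y_water + 2·y_fertilizer = 12.
This yields shadow prices y_water = 2, y_fertilizer = 1.
Δz = y_fertilizer·Δb = 1 × (5) = 5, so new z* = 828 + 5 = 833.

833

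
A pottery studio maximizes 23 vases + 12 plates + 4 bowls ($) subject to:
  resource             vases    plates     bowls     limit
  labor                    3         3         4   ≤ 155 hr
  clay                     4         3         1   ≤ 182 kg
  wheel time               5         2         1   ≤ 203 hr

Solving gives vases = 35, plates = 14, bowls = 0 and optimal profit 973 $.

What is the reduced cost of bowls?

Binding: clay and wheel time. Non-binding: labor (8 unused).
Since labor is not tight, its dual is 0.
From A_Bᵀ y = c: 4·y_clay + 5·y_wheel time = 23; 3·y_clay + 2·y_wheel time = 12.
This yields shadow prices y_clay = 2, y_wheel time = 3.
Reduced cost of bowls: c₃ − yᵀa₃ = 4 − (2·1 + 3·1) = 4 − 5 = -1.

-1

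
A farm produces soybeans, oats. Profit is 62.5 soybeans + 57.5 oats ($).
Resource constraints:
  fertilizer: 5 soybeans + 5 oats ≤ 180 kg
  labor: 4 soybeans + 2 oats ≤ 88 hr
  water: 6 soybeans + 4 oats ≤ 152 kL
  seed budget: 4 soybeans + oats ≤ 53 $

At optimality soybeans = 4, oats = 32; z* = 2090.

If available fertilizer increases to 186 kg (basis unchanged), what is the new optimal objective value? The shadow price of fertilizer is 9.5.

2147

Δb = 6, so new z* = 2090 + (9.5)·(6) = 2090 + 57 = 2147.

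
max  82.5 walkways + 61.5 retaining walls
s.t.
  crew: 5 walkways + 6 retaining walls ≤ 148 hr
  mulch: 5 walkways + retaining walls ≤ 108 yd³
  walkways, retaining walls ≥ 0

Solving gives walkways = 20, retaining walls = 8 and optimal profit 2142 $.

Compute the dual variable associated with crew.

9

Both crew and mulch are binding at x*.
The binding rows give the dual system: 5·y_crew + 5·y_mulch = 82.5 and 6·y_crew + 1·y_mulch = 61.5.
Solving: y_crew = 9, y_mulch = 7.5.
Shadow price of crew = 9.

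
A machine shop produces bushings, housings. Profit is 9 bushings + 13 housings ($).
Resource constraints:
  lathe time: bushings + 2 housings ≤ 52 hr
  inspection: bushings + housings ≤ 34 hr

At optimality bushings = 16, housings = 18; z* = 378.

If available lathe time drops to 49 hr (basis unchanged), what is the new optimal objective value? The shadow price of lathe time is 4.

366

Δb = -3, so new z* = 378 + (4)·(-3) = 378 − 12 = 366.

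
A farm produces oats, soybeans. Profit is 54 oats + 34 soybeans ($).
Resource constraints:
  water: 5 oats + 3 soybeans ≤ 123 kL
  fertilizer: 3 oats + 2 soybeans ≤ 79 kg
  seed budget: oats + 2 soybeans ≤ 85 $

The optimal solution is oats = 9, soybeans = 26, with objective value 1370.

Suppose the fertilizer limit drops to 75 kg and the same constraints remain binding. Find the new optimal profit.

Binding: water and fertilizer. Non-binding: seed budget (24 unused).
By complementary slackness, y = 0 for the non-binding constraint.
The binding rows give the dual system: 5·y_water + 3·y_fertilizer = 54 and 3·y_water + 2·y_fertilizer = 34.
Solving: y_water = 6, y_fertilizer = 8.
Δz = y_fertilizer·Δb = 8 × (-4) = -32, so new z* = 1370 − 32 = 1338.

1338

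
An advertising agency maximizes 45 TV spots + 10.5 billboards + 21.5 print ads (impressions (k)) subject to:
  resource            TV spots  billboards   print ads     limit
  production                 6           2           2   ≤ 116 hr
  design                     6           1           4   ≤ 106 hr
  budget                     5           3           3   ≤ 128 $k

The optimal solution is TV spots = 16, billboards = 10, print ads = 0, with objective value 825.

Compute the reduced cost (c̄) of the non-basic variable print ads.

-2.5

Check each constraint at x*: production 116/116 (tight); design 106/106 (tight); budget 110/128 (slack 18).
By complementary slackness, y = 0 for the non-binding constraint.
From A_Bᵀ y = c: 6·y_production + 6·y_design = 45; 2·y_production + 1·y_design = 10.5.
This yields shadow prices y_production = 3, y_design = 4.5.
Reduced cost of print ads: c₃ − yᵀa₃ = 21.5 − (3·2 + 4.5·4) = 21.5 − 24 = -2.5.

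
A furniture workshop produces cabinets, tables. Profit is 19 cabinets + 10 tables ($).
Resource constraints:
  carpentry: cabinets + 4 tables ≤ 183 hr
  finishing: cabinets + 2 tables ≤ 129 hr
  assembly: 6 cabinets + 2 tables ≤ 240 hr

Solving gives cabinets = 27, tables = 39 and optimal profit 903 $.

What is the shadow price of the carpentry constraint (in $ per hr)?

At the optimum: carpentry uses 183 of 183 (binding); finishing uses 105 of 129 (slack = 24); assembly uses 240 of 240 (binding).
Slack constraints have shadow price 0 (complementary slackness).
From A_Bᵀ y = c: 1·y_carpentry + 6·y_assembly = 19; 4·y_carpentry + 2·y_assembly = 10.
This yields shadow prices y_carpentry = 1, y_assembly = 3.
Shadow price of carpentry = 1.

1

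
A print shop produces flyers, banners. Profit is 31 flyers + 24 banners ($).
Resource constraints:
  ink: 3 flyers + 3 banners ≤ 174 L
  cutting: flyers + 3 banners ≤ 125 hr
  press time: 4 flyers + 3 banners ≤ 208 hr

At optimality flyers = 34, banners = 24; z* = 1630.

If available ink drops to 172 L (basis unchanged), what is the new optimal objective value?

1628

Binding: ink and press time. Non-binding: cutting (19 unused).
Slack constraints have shadow price 0 (complementary slackness).
The binding rows give the dual system: 3·y_ink + 4·y_press time = 31 and 3·y_ink + 3·y_press time = 24.
→ y_ink = 1 and y_press time = 7.
Δz = y_ink·Δb = 1 × (-2) = -2, so new z* = 1630 − 2 = 1628.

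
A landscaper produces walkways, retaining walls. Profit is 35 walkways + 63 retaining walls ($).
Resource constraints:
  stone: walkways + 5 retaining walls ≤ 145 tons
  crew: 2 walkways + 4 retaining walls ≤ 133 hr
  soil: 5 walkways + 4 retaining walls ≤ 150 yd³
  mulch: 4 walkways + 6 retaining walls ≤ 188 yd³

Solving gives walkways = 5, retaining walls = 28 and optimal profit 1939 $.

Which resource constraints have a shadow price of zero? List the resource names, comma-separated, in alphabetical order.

crew, soil

stone: 145/145 (binding)
crew: 122/133 (slack 11)
soil: 137/150 (slack 13)
mulch: 188/188 (binding)
By complementary slackness, a constraint with positive slack has shadow price 0 → crew, soil.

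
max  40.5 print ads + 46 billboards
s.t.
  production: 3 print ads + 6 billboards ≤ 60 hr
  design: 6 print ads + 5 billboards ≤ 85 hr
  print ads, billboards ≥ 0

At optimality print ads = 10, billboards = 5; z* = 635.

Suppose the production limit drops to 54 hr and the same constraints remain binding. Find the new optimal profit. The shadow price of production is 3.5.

614

Δb = -6, so new z* = 635 + (3.5)·(-6) = 635 − 21 = 614.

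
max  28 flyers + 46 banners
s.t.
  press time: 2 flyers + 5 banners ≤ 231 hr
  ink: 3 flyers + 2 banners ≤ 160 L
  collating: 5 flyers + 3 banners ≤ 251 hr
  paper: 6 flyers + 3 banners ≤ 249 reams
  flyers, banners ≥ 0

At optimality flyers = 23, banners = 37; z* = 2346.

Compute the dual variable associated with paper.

Binding: press time and paper. Non-binding: ink (17 unused), collating (25 unused).
Since ink, collating are not tight, their duals are 0.
Dual feasibility on the basic columns requires 2·y_press time + 6·y_paper = 28, 5·y_press time + 3·y_paper = 46.
→ y_press time = 8 and y_paper = 2.
Shadow price of paper = 2.

2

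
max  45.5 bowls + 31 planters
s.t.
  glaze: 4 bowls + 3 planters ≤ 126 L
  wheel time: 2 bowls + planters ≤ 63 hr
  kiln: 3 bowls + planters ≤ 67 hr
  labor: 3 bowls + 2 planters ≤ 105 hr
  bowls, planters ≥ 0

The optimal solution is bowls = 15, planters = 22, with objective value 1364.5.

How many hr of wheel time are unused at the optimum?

11

wheel time used = 2·15 + 1·22 = 52; slack = 63 − 52 = 11.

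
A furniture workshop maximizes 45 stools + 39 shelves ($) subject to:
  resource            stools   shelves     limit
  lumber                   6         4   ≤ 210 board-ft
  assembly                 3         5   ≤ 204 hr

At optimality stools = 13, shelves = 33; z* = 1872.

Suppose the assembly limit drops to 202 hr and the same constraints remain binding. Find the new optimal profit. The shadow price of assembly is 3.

1866

Δb = -2, so new z* = 1872 + (3)·(-2) = 1872 − 6 = 1866.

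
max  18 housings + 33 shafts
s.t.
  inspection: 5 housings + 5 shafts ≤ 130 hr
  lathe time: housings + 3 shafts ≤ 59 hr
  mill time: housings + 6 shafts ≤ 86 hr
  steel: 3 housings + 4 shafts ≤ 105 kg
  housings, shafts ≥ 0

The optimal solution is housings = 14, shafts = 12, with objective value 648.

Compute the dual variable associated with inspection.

At the optimum: inspection uses 130 of 130 (binding); lathe time uses 50 of 59 (slack = 9); mill time uses 86 of 86 (binding); steel uses 90 of 105 (slack = 15).
By complementary slackness, y = 0 for the non-binding constraints.
Dual feasibility on the basic columns requires 5·y_inspection + 1·y_mill time = 18, 5·y_inspection + 6·y_mill time = 33.
→ y_inspection = 3 and y_mill time = 3.
Shadow price of inspection = 3.

3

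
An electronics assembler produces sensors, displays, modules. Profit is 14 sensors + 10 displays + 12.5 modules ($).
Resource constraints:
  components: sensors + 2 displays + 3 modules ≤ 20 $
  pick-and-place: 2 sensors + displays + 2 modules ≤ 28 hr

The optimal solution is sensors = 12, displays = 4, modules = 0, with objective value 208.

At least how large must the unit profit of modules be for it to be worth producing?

18

Check each constraint at x*: components 20/20 (tight); pick-and-place 28/28 (tight).
From A_Bᵀ y = c: 1·y_components + 2·y_pick-and-place = 14; 2·y_components + 1·y_pick-and-place = 10.
Solving: y_components = 2, y_pick-and-place = 6.
modules enters the basis when its profit ≥ yᵀa₃ = 2·3 + 6·2 = 18.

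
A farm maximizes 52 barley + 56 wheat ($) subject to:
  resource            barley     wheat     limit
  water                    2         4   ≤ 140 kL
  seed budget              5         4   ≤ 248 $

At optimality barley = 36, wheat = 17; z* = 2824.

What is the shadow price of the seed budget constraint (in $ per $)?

Both water and seed budget are binding at x*.
The binding rows give the dual system: 2·y_water + 5·y_seed budget = 52 and 4·y_water + 4·y_seed budget = 56.
→ y_water = 6 and y_seed budget = 8.
Shadow price of seed budget = 8.

8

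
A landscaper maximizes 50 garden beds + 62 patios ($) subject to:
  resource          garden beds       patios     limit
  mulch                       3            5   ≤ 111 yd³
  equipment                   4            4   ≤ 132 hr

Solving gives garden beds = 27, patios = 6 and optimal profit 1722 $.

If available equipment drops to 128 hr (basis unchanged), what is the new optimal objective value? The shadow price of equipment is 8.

Δb = -4, so new z* = 1722 + (8)·(-4) = 1722 − 32 = 1690.

1690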